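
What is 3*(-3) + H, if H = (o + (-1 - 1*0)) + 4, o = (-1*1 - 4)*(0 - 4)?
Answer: 14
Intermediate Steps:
o = 20 (o = (-1 - 4)*(-4) = -5*(-4) = 20)
H = 23 (H = (20 + (-1 - 1*0)) + 4 = (20 + (-1 + 0)) + 4 = (20 - 1) + 4 = 19 + 4 = 23)
3*(-3) + H = 3*(-3) + 23 = -9 + 23 = 14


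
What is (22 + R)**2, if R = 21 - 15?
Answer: 784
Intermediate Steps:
R = 6
(22 + R)**2 = (22 + 6)**2 = 28**2 = 784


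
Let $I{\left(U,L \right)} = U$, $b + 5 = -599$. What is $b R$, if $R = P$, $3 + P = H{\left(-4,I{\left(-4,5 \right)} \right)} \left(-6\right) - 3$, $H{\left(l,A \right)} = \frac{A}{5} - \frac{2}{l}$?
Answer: $\frac{12684}{5} \approx 2536.8$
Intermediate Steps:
$b = -604$ ($b = -5 - 599 = -604$)
$H{\left(l,A \right)} = - \frac{2}{l} + \frac{A}{5}$ ($H{\left(l,A \right)} = A \frac{1}{5} - \frac{2}{l} = \frac{A}{5} - \frac{2}{l} = - \frac{2}{l} + \frac{A}{5}$)
$P = - \frac{21}{5}$ ($P = -3 - \left(3 - \left(- \frac{2}{-4} + \frac{1}{5} \left(-4\right)\right) \left(-6\right)\right) = -3 - \left(3 - \left(\left(-2\right) \left(- \frac{1}{4}\right) - \frac{4}{5}\right) \left(-6\right)\right) = -3 - \left(3 - \left(\frac{1}{2} - \frac{4}{5}\right) \left(-6\right)\right) = -3 - \frac{6}{5} = - \frac{21}{5} \approx -4.2$)
$R = - \frac{21}{5} \approx -4.2$
$b R = \left(-604\right) \left(- \frac{21}{5}\right) = \frac{12684}{5}$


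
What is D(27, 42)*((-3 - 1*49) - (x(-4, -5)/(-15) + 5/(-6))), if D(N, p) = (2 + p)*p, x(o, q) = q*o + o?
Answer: -462924/5 ≈ -92585.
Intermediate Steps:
x(o, q) = o + o*q (x(o, q) = o*q + o = o + o*q)
D(N, p) = p*(2 + p)
D(27, 42)*((-3 - 1*49) - (x(-4, -5)/(-15) + 5/(-6))) = (42*(2 + 42))*((-3 - 1*49) - (-4*(1 - 5)/(-15) + 5/(-6))) = (42*44)*((-3 - 49) - (-4*(-4)*(-1/15) + 5*(-⅙))) = 1848*(-52 - (16*(-1/15) - ⅚)) = 1848*(-52 - (-16/15 - ⅚)) = 1848*(-52 - 1*(-19/10)) = 1848*(-52 + 19/10) = 1848*(-501/10) = -462924/5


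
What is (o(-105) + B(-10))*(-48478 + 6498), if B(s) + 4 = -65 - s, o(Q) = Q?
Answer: 6884720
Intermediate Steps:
B(s) = -69 - s (B(s) = -4 + (-65 - s) = -69 - s)
(o(-105) + B(-10))*(-48478 + 6498) = (-105 + (-69 - 1*(-10)))*(-48478 + 6498) = (-105 + (-69 + 10))*(-41980) = (-105 - 59)*(-41980) = -164*(-41980) = 6884720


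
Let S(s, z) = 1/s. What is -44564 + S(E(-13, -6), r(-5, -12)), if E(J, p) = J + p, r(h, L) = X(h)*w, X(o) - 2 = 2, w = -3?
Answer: -846717/19 ≈ -44564.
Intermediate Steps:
X(o) = 4 (X(o) = 2 + 2 = 4)
r(h, L) = -12 (r(h, L) = 4*(-3) = -12)
-44564 + S(E(-13, -6), r(-5, -12)) = -44564 + 1/(-13 - 6) = -44564 + 1/(-19) = -44564 - 1/19 = -846717/19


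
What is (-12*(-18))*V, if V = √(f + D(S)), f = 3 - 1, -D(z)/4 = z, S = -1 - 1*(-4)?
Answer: 216*I*√10 ≈ 683.05*I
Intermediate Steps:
S = 3 (S = -1 + 4 = 3)
D(z) = -4*z
f = 2
V = I*√10 (V = √(2 - 4*3) = √(2 - 12) = √(-10) = I*√10 ≈ 3.1623*I)
(-12*(-18))*V = (-12*(-18))*(I*√10) = 216*(I*√10) = 216*I*√10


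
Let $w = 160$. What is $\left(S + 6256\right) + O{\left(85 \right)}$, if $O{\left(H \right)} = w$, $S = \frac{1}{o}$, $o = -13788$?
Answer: $\frac{88463807}{13788} \approx 6416.0$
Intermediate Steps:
$S = - \frac{1}{13788}$ ($S = \frac{1}{-13788} = - \frac{1}{13788} \approx -7.2527 \cdot 10^{-5}$)
$O{\left(H \right)} = 160$
$\left(S + 6256\right) + O{\left(85 \right)} = \left(- \frac{1}{13788} + 6256\right) + 160 = \frac{86257727}{13788} + 160 = \frac{88463807}{13788}$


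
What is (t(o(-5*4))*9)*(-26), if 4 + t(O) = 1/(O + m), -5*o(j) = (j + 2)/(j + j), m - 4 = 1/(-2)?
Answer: 295776/341 ≈ 867.38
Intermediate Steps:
m = 7/2 (m = 4 + 1/(-2) = 4 - ½ = 7/2 ≈ 3.5000)
o(j) = -(2 + j)/(10*j) (o(j) = -(j + 2)/(5*(j + j)) = -(2 + j)/(5*(2*j)) = -(2 + j)*1/(2*j)/5 = -(2 + j)/(10*j))
t(O) = -4 + 1/(7/2 + O) (t(O) = -4 + 1/(O + 7/2) = -4 + 1/(7/2 + O))
(t(o(-5*4))*9)*(-26) = ((2*(-13 - 2*(-2 - (-5)*4)/(5*((-5*4))))/(7 + 2*((-2 - (-5)*4)/(10*((-5*4))))))*9)*(-26) = ((2*(-13 - 2*(-2 - 1*(-20))/(5*(-20)))/(7 + 2*((⅒)*(-2 - 1*(-20))/(-20))))*9)*(-26) = ((2*(-13 - 2*(-1)*(-2 + 20)/(5*20))/(7 + 2*((⅒)*(-1/20)*(-2 + 20))))*9)*(-26) = ((2*(-13 - 2*(-1)*18/(5*20))/(7 + 2*((⅒)*(-1/20)*18)))*9)*(-26) = ((2*(-13 - 4*(-9/100))/(7 + 2*(-9/100)))*9)*(-26) = ((2*(-13 + 9/25)/(7 - 9/50))*9)*(-26) = ((2*(-316/25)/(341/50))*9)*(-26) = ((2*(50/341)*(-316/25))*9)*(-26) = -1264/341*9*(-26) = -11376/341*(-26) = 295776/341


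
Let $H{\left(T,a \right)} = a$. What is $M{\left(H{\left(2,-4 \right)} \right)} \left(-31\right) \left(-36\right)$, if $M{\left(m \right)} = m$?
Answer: $-4464$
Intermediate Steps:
$M{\left(H{\left(2,-4 \right)} \right)} \left(-31\right) \left(-36\right) = \left(-4\right) \left(-31\right) \left(-36\right) = 124 \left(-36\right) = -4464$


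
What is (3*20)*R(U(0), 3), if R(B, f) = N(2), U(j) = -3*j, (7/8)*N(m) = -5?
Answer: -2400/7 ≈ -342.86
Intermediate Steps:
N(m) = -40/7 (N(m) = (8/7)*(-5) = -40/7)
R(B, f) = -40/7
(3*20)*R(U(0), 3) = (3*20)*(-40/7) = 60*(-40/7) = -2400/7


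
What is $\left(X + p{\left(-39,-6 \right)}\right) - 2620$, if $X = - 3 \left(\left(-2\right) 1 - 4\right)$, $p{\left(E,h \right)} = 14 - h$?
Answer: $-2582$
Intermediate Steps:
$X = 18$ ($X = - 3 \left(-2 - 4\right) = \left(-3\right) \left(-6\right) = 18$)
$\left(X + p{\left(-39,-6 \right)}\right) - 2620 = \left(18 + \left(14 - -6\right)\right) - 2620 = \left(18 + \left(14 + 6\right)\right) - 2620 = \left(18 + 20\right) - 2620 = 38 - 2620 = -2582$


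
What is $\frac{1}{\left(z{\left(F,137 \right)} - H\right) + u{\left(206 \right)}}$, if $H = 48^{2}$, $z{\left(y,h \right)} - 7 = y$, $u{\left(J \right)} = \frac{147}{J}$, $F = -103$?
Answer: $- \frac{206}{494253} \approx -0.00041679$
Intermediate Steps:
$z{\left(y,h \right)} = 7 + y$
$H = 2304$
$\frac{1}{\left(z{\left(F,137 \right)} - H\right) + u{\left(206 \right)}} = \frac{1}{\left(\left(7 - 103\right) - 2304\right) + \frac{147}{206}} = \frac{1}{\left(-96 - 2304\right) + 147 \cdot \frac{1}{206}} = \frac{1}{-2400 + \frac{147}{206}} = \frac{1}{- \frac{494253}{206}} = - \frac{206}{494253}$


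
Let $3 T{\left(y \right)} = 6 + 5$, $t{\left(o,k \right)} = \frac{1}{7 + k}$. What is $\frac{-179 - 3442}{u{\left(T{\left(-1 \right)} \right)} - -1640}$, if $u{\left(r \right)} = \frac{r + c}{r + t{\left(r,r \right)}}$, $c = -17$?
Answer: $- \frac{435727}{196920} \approx -2.2127$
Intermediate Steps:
$T{\left(y \right)} = \frac{11}{3}$ ($T{\left(y \right)} = \frac{6 + 5}{3} = \frac{1}{3} \cdot 11 = \frac{11}{3}$)
$u{\left(r \right)} = \frac{-17 + r}{r + \frac{1}{7 + r}}$ ($u{\left(r \right)} = \frac{r - 17}{r + \frac{1}{7 + r}} = \frac{-17 + r}{r + \frac{1}{7 + r}}$)
$\frac{-179 - 3442}{u{\left(T{\left(-1 \right)} \right)} - -1640} = \frac{-179 - 3442}{\frac{\left(-17 + \frac{11}{3}\right) \left(7 + \frac{11}{3}\right)}{1 + \frac{11 \left(7 + \frac{11}{3}\right)}{3}} - -1640} = - \frac{3621}{\frac{1}{1 + \frac{11}{3} \cdot \frac{32}{3}} \left(- \frac{40}{3}\right) \frac{32}{3} + 1640} = - \frac{3621}{\frac{1}{1 + \frac{352}{9}} \left(- \frac{40}{3}\right) \frac{32}{3} + 1640} = - \frac{3621}{\frac{1}{\frac{361}{9}} \left(- \frac{40}{3}\right) \frac{32}{3} + 1640} = - \frac{3621}{\frac{9}{361} \left(- \frac{40}{3}\right) \frac{32}{3} + 1640} = - \frac{3621}{- \frac{1280}{361} + 1640} = - \frac{3621}{\frac{590760}{361}} = \left(-3621\right) \frac{361}{590760} = - \frac{435727}{196920}$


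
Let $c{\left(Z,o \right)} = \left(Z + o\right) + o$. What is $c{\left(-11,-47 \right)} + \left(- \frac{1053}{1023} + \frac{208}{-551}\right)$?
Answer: $- \frac{19992884}{187891} \approx -106.41$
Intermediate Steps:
$c{\left(Z,o \right)} = Z + 2 o$
$c{\left(-11,-47 \right)} + \left(- \frac{1053}{1023} + \frac{208}{-551}\right) = \left(-11 + 2 \left(-47\right)\right) + \left(- \frac{1053}{1023} + \frac{208}{-551}\right) = \left(-11 - 94\right) + \left(\left(-1053\right) \frac{1}{1023} + 208 \left(- \frac{1}{551}\right)\right) = -105 - \frac{264329}{187891} = - \frac{19992884}{187891}$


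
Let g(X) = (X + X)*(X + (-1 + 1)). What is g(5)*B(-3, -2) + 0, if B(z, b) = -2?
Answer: -100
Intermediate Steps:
g(X) = 2*X**2 (g(X) = (2*X)*(X + 0) = (2*X)*X = 2*X**2)
g(5)*B(-3, -2) + 0 = (2*5**2)*(-2) + 0 = (2*25)*(-2) + 0 = 50*(-2) + 0 = -100 + 0 = -100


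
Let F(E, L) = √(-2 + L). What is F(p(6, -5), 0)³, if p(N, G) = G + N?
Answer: -2*I*√2 ≈ -2.8284*I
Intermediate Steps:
F(p(6, -5), 0)³ = (√(-2 + 0))³ = (√(-2))³ = (I*√2)³ = -2*I*√2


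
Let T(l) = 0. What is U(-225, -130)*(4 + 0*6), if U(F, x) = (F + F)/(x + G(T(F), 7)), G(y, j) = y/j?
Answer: 180/13 ≈ 13.846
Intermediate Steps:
U(F, x) = 2*F/x (U(F, x) = (F + F)/(x + 0/7) = (2*F)/(x + 0*(1/7)) = (2*F)/(x + 0) = (2*F)/x = 2*F/x)
U(-225, -130)*(4 + 0*6) = (2*(-225)/(-130))*(4 + 0*6) = (2*(-225)*(-1/130))*(4 + 0) = (45/13)*4 = 180/13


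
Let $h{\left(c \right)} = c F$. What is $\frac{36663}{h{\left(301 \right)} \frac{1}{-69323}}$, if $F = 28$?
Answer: $- \frac{2541589149}{8428} \approx -3.0157 \cdot 10^{5}$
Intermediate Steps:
$h{\left(c \right)} = 28 c$ ($h{\left(c \right)} = c 28 = 28 c$)
$\frac{36663}{h{\left(301 \right)} \frac{1}{-69323}} = \frac{36663}{28 \cdot 301 \frac{1}{-69323}} = \frac{36663}{8428 \left(- \frac{1}{69323}\right)} = \frac{36663}{- \frac{8428}{69323}} = 36663 \left(- \frac{69323}{8428}\right) = - \frac{2541589149}{8428}$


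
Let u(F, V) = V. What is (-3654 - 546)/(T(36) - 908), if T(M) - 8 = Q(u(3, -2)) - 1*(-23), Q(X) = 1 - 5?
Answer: 4200/881 ≈ 4.7673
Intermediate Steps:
Q(X) = -4
T(M) = 27 (T(M) = 8 + (-4 - 1*(-23)) = 8 + (-4 + 23) = 8 + 19 = 27)
(-3654 - 546)/(T(36) - 908) = (-3654 - 546)/(27 - 908) = -4200/(-881) = -4200*(-1/881) = 4200/881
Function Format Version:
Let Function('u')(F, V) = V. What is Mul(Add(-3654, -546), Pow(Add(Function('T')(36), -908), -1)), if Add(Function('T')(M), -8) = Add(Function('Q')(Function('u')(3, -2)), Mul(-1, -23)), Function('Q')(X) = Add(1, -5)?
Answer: Rational(4200, 881) ≈ 4.7673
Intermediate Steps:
Function('Q')(X) = -4
Function('T')(M) = 27 (Function('T')(M) = Add(8, Add(-4, Mul(-1, -23))) = Add(8, Add(-4, 23)) = Add(8, 19) = 27)
Mul(Add(-3654, -546), Pow(Add(Function('T')(36), -908), -1)) = Mul(Add(-3654, -546), Pow(Add(27, -908), -1)) = Mul(-4200, Pow(-881, -1)) = Mul(-4200, Rational(-1, 881)) = Rational(4200, 881)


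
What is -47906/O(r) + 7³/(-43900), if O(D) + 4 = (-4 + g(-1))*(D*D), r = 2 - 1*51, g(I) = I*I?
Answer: 2100601399/316387300 ≈ 6.6393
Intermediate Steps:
g(I) = I²
r = -49 (r = 2 - 51 = -49)
O(D) = -4 - 3*D² (O(D) = -4 + (-4 + (-1)²)*(D*D) = -4 + (-4 + 1)*D² = -4 - 3*D²)
-47906/O(r) + 7³/(-43900) = -47906/(-4 - 3*(-49)²) + 7³/(-43900) = -47906/(-4 - 3*2401) + 343*(-1/43900) = -47906/(-4 - 7203) - 343/43900 = -47906/(-7207) - 343/43900 = -47906*(-1/7207) - 343/43900 = 47906/7207 - 343/43900 = 2100601399/316387300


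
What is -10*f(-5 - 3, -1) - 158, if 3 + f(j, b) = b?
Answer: -118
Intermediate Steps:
f(j, b) = -3 + b
-10*f(-5 - 3, -1) - 158 = -10*(-3 - 1) - 158 = -10*(-4) - 158 = 40 - 158 = -118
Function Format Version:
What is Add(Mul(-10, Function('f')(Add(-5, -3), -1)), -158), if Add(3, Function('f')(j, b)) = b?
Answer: -118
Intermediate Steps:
Function('f')(j, b) = Add(-3, b)
Add(Mul(-10, Function('f')(Add(-5, -3), -1)), -158) = Add(Mul(-10, Add(-3, -1)), -158) = Add(Mul(-10, -4), -158) = Add(40, -158) = -118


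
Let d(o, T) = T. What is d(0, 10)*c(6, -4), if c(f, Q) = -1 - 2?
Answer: -30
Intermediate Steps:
c(f, Q) = -3
d(0, 10)*c(6, -4) = 10*(-3) = -30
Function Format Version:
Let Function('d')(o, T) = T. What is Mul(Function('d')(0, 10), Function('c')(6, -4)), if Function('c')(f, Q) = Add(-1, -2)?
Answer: -30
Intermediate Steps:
Function('c')(f, Q) = -3
Mul(Function('d')(0, 10), Function('c')(6, -4)) = Mul(10, -3) = -30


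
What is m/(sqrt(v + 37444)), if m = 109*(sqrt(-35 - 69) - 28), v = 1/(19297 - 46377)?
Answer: 436*sqrt(6864668423630)*(-14 + I*sqrt(26))/1013983519 ≈ -15.772 + 5.7445*I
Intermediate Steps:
v = -1/27080 (v = 1/(-27080) = -1/27080 ≈ -3.6928e-5)
m = -3052 + 218*I*sqrt(26) (m = 109*(sqrt(-104) - 28) = 109*(2*I*sqrt(26) - 28) = 109*(-28 + 2*I*sqrt(26)) = -3052 + 218*I*sqrt(26) ≈ -3052.0 + 1111.6*I)
m/(sqrt(v + 37444)) = (-3052 + 218*I*sqrt(26))/(sqrt(-1/27080 + 37444)) = (-3052 + 218*I*sqrt(26))/(sqrt(1013983519/27080)) = (-3052 + 218*I*sqrt(26))/((sqrt(6864668423630)/13540)) = (-3052 + 218*I*sqrt(26))*(2*sqrt(6864668423630)/1013983519) = 2*sqrt(6864668423630)*(-3052 + 218*I*sqrt(26))/1013983519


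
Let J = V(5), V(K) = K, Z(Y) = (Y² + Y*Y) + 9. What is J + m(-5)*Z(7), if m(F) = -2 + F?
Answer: -744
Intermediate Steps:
Z(Y) = 9 + 2*Y² (Z(Y) = (Y² + Y²) + 9 = 2*Y² + 9 = 9 + 2*Y²)
J = 5
J + m(-5)*Z(7) = 5 + (-2 - 5)*(9 + 2*7²) = 5 - 7*(9 + 2*49) = 5 - 7*(9 + 98) = 5 - 7*107 = 5 - 749 = -744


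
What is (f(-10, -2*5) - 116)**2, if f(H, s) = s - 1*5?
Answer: 17161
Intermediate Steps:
f(H, s) = -5 + s (f(H, s) = s - 5 = -5 + s)
(f(-10, -2*5) - 116)**2 = ((-5 - 2*5) - 116)**2 = ((-5 - 10) - 116)**2 = (-15 - 116)**2 = (-131)**2 = 17161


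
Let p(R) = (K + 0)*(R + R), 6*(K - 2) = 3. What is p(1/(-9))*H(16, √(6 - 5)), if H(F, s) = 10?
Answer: -50/9 ≈ -5.5556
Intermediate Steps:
K = 5/2 (K = 2 + (⅙)*3 = 2 + ½ = 5/2 ≈ 2.5000)
p(R) = 5*R (p(R) = (5/2 + 0)*(R + R) = 5*(2*R)/2 = 5*R)
p(1/(-9))*H(16, √(6 - 5)) = (5/(-9))*10 = (5*(-⅑))*10 = -5/9*10 = -50/9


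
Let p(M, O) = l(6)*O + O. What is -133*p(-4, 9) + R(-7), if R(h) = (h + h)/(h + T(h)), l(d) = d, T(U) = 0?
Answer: -8377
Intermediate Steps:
p(M, O) = 7*O (p(M, O) = 6*O + O = 7*O)
R(h) = 2 (R(h) = (h + h)/(h + 0) = (2*h)/h = 2)
-133*p(-4, 9) + R(-7) = -931*9 + 2 = -133*63 + 2 = -8379 + 2 = -8377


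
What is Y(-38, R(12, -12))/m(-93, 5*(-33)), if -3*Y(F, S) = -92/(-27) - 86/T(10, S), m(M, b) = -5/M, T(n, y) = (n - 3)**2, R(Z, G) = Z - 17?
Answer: -67766/6615 ≈ -10.244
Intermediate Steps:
R(Z, G) = -17 + Z
T(n, y) = (-3 + n)**2
Y(F, S) = -2186/3969 (Y(F, S) = -(-92/(-27) - 86/(-3 + 10)**2)/3 = -(-92*(-1/27) - 86/(7**2))/3 = -(92/27 - 86/49)/3 = -1/3*2186/1323 = -2186/3969)
Y(-38, R(12, -12))/m(-93, 5*(-33)) = -2186/(3969*((-5/(-93)))) = -2186/(3969*((-5*(-1/93)))) = -2186/(3969*5/93) = -2186/3969*93/5 = -67766/6615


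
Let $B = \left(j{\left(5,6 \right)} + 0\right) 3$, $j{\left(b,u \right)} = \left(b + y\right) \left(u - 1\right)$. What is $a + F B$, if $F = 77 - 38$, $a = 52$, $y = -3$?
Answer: $1222$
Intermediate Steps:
$j{\left(b,u \right)} = \left(-1 + u\right) \left(-3 + b\right)$ ($j{\left(b,u \right)} = \left(b - 3\right) \left(u - 1\right) = \left(-3 + b\right) \left(-1 + u\right) = \left(-1 + u\right) \left(-3 + b\right)$)
$F = 39$ ($F = 77 - 38 = 39$)
$B = 30$ ($B = \left(\left(3 - 5 - 18 + 5 \cdot 6\right) + 0\right) 3 = \left(\left(3 - 5 - 18 + 30\right) + 0\right) 3 = \left(10 + 0\right) 3 = 10 \cdot 3 = 30$)
$a + F B = 52 + 39 \cdot 30 = 52 + 1170 = 1222$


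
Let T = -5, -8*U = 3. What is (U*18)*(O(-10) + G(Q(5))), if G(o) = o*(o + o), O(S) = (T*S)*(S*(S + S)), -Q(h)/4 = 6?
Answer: -75276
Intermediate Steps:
U = -3/8 (U = -⅛*3 = -3/8 ≈ -0.37500)
Q(h) = -24 (Q(h) = -4*6 = -24)
O(S) = -10*S³ (O(S) = (-5*S)*(S*(S + S)) = (-5*S)*(S*(2*S)) = (-5*S)*(2*S²) = -10*S³)
G(o) = 2*o² (G(o) = o*(2*o) = 2*o²)
(U*18)*(O(-10) + G(Q(5))) = (-3/8*18)*(-10*(-10)³ + 2*(-24)²) = -27*(-10*(-1000) + 2*576)/4 = -27*(10000 + 1152)/4 = -27/4*11152 = -75276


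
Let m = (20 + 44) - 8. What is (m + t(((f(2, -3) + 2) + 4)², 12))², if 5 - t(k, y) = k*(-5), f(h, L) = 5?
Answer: 443556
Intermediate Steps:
m = 56 (m = 64 - 8 = 56)
t(k, y) = 5 + 5*k (t(k, y) = 5 - k*(-5) = 5 - (-5)*k = 5 + 5*k)
(m + t(((f(2, -3) + 2) + 4)², 12))² = (56 + (5 + 5*((5 + 2) + 4)²))² = (56 + (5 + 5*(7 + 4)²))² = (56 + (5 + 5*11²))² = (56 + (5 + 5*121))² = (56 + (5 + 605))² = (56 + 610)² = 666² = 443556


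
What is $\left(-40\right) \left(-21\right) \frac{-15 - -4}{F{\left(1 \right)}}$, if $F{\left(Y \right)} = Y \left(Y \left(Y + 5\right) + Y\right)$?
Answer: $-1320$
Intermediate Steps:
$F{\left(Y \right)} = Y \left(Y + Y \left(5 + Y\right)\right)$ ($F{\left(Y \right)} = Y \left(Y \left(5 + Y\right) + Y\right) = Y \left(Y + Y \left(5 + Y\right)\right)$)
$\left(-40\right) \left(-21\right) \frac{-15 - -4}{F{\left(1 \right)}} = \left(-40\right) \left(-21\right) \frac{-15 - -4}{1^{2} \left(6 + 1\right)} = 840 \frac{-15 + 4}{1 \cdot 7} = 840 \left(- \frac{11}{7}\right) = -1320$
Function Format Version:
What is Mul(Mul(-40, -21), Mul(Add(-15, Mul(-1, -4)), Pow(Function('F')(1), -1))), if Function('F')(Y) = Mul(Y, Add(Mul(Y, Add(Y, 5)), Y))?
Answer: -1320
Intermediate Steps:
Function('F')(Y) = Mul(Y, Add(Y, Mul(Y, Add(5, Y)))) (Function('F')(Y) = Mul(Y, Add(Mul(Y, Add(5, Y)), Y)) = Mul(Y, Add(Y, Mul(Y, Add(5, Y)))))
Mul(Mul(-40, -21), Mul(Add(-15, Mul(-1, -4)), Pow(Function('F')(1), -1))) = Mul(Mul(-40, -21), Mul(Add(-15, Mul(-1, -4)), Pow(Mul(Pow(1, 2), Add(6, 1)), -1))) = Mul(840, Mul(Add(-15, 4), Pow(Mul(1, 7), -1))) = Mul(840, Mul(-11, Pow(7, -1))) = Mul(840, Mul(-11, Rational(1, 7))) = Mul(840, Rational(-11, 7)) = -1320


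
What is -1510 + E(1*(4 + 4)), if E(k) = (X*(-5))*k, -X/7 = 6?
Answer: 170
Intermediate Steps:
X = -42 (X = -7*6 = -42)
E(k) = 210*k (E(k) = (-42*(-5))*k = 210*k)
-1510 + E(1*(4 + 4)) = -1510 + 210*(1*(4 + 4)) = -1510 + 210*(1*8) = -1510 + 210*8 = -1510 + 1680 = 170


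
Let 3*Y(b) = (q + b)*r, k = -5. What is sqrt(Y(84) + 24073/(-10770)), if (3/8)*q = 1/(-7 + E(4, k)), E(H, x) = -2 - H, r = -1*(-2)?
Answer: sqrt(1051260091310)/140010 ≈ 7.3231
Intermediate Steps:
r = 2
q = -8/39 (q = 8/(3*(-7 + (-2 - 1*4))) = 8/(3*(-7 + (-2 - 4))) = 8/(3*(-7 - 6)) = (8/3)/(-13) = (8/3)*(-1/13) = -8/39 ≈ -0.20513)
Y(b) = -16/117 + 2*b/3 (Y(b) = ((-8/39 + b)*2)/3 = (-16/39 + 2*b)/3 = -16/117 + 2*b/3)
sqrt(Y(84) + 24073/(-10770)) = sqrt((-16/117 + (2/3)*84) + 24073/(-10770)) = sqrt((-16/117 + 56) + 24073*(-1/10770)) = sqrt(6536/117 - 24073/10770) = sqrt(22525393/420030) = sqrt(1051260091310)/140010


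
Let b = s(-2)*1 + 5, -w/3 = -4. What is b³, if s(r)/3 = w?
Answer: 68921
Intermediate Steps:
w = 12 (w = -3*(-4) = 12)
s(r) = 36 (s(r) = 3*12 = 36)
b = 41 (b = 36*1 + 5 = 36 + 5 = 41)
b³ = 41³ = 68921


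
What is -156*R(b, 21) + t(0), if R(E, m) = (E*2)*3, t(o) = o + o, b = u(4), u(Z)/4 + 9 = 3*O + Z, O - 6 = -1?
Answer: -37440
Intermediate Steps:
O = 5 (O = 6 - 1 = 5)
u(Z) = 24 + 4*Z (u(Z) = -36 + 4*(3*5 + Z) = -36 + 4*(15 + Z) = -36 + (60 + 4*Z) = 24 + 4*Z)
b = 40 (b = 24 + 4*4 = 24 + 16 = 40)
t(o) = 2*o
R(E, m) = 6*E (R(E, m) = (2*E)*3 = 6*E)
-156*R(b, 21) + t(0) = -936*40 + 2*0 = -156*240 + 0 = -37440 + 0 = -37440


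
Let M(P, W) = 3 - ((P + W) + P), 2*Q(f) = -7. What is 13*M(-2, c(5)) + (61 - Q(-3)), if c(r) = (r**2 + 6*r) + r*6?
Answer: -1899/2 ≈ -949.50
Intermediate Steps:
c(r) = r**2 + 12*r (c(r) = (r**2 + 6*r) + 6*r = r**2 + 12*r)
Q(f) = -7/2 (Q(f) = (1/2)*(-7) = -7/2)
M(P, W) = 3 - W - 2*P (M(P, W) = 3 - (W + 2*P) = 3 + (-W - 2*P) = 3 - W - 2*P)
13*M(-2, c(5)) + (61 - Q(-3)) = 13*(3 - 5*(12 + 5) - 2*(-2)) + (61 - 1*(-7/2)) = 13*(3 - 5*17 + 4) + (61 + 7/2) = 13*(3 - 1*85 + 4) + 129/2 = 13*(3 - 85 + 4) + 129/2 = 13*(-78) + 129/2 = -1014 + 129/2 = -1899/2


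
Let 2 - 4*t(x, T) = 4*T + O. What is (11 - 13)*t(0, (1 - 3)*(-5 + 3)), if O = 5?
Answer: 19/2 ≈ 9.5000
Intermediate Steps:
t(x, T) = -¾ - T (t(x, T) = ½ - (4*T + 5)/4 = ½ - (5 + 4*T)/4 = ½ + (-5/4 - T) = -¾ - T)
(11 - 13)*t(0, (1 - 3)*(-5 + 3)) = (11 - 13)*(-¾ - (1 - 3)*(-5 + 3)) = -2*(-¾ - (-2)*(-2)) = -2*(-¾ - 1*4) = -2*(-¾ - 4) = -2*(-19/4) = 19/2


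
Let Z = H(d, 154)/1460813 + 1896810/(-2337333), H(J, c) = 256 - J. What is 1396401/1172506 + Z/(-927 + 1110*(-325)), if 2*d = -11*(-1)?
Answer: 287405997321085523481194/241323675320176188023283 ≈ 1.1910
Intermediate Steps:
d = 11/2 (d = (-11*(-1))/2 = (½)*11 = 11/2 ≈ 5.5000)
Z = -1846866136409/2276270954486 (Z = (256 - 1*11/2)/1460813 + 1896810/(-2337333) = (256 - 11/2)*(1/1460813) + 1896810*(-1/2337333) = (501/2)*(1/1460813) - 632270/779111 = 501/2921626 - 632270/779111 = -1846866136409/2276270954486 ≈ -0.81136)
1396401/1172506 + Z/(-927 + 1110*(-325)) = 1396401/1172506 - 1846866136409/(2276270954486*(-927 + 1110*(-325))) = 1396401*(1/1172506) - 1846866136409/(2276270954486*(-927 - 360750)) = 1396401/1172506 - 1846866136409/2276270954486/(-361677) = 1396401/1172506 - 1846866136409/2276270954486*(-1/361677) = 1396401/1172506 + 1846866136409/823274850005633022 = 287405997321085523481194/241323675320176188023283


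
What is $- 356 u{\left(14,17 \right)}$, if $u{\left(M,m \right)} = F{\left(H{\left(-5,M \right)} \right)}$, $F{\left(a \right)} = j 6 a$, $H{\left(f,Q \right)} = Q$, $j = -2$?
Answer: $59808$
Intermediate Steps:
$F{\left(a \right)} = - 12 a$ ($F{\left(a \right)} = \left(-2\right) 6 a = - 12 a$)
$u{\left(M,m \right)} = - 12 M$
$- 356 u{\left(14,17 \right)} = - 356 \left(\left(-12\right) 14\right) = \left(-356\right) \left(-168\right) = 59808$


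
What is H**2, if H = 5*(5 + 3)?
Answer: 1600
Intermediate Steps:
H = 40 (H = 5*8 = 40)
H**2 = 40**2 = 1600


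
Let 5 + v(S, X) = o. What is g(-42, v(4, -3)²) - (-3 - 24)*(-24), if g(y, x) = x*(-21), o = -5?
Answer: -2748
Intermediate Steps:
v(S, X) = -10 (v(S, X) = -5 - 5 = -10)
g(y, x) = -21*x
g(-42, v(4, -3)²) - (-3 - 24)*(-24) = -21*(-10)² - (-3 - 24)*(-24) = -21*100 - (-27)*(-24) = -2100 - 1*648 = -2100 - 648 = -2748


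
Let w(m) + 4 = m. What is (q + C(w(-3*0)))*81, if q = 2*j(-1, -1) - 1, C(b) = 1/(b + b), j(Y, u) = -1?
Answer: -2025/8 ≈ -253.13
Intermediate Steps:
w(m) = -4 + m
C(b) = 1/(2*b)
q = -3 (q = 2*(-1) - 1 = -2 - 1 = -3)
(q + C(w(-3*0)))*81 = (-3 + 1/(2*(-4 - 3*0)))*81 = (-3 + 1/(2*(-4 + 0)))*81 = (-3 + (1/2)/(-4))*81 = (-3 + (1/2)*(-1/4))*81 = (-3 - 1/8)*81 = -25/8*81 = -2025/8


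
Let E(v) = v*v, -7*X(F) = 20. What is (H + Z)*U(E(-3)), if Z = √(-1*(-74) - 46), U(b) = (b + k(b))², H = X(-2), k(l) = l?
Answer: -6480/7 + 648*√7 ≈ 788.73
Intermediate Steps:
X(F) = -20/7 (X(F) = -⅐*20 = -20/7)
E(v) = v²
H = -20/7 ≈ -2.8571
U(b) = 4*b² (U(b) = (b + b)² = (2*b)² = 4*b²)
Z = 2*√7 (Z = √(74 - 46) = √28 = 2*√7 ≈ 5.2915)
(H + Z)*U(E(-3)) = (-20/7 + 2*√7)*(4*((-3)²)²) = (-20/7 + 2*√7)*(4*9²) = (-20/7 + 2*√7)*(4*81) = (-20/7 + 2*√7)*324 = -6480/7 + 648*√7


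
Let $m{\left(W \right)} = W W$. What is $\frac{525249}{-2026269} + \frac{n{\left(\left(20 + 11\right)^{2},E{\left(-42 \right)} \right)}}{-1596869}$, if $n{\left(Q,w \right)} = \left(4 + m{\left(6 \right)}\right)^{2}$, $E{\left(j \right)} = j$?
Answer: $- \frac{93555097309}{359520683529} \approx -0.26022$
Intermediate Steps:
$m{\left(W \right)} = W^{2}$
$n{\left(Q,w \right)} = 1600$ ($n{\left(Q,w \right)} = \left(4 + 6^{2}\right)^{2} = \left(4 + 36\right)^{2} = 40^{2} = 1600$)
$\frac{525249}{-2026269} + \frac{n{\left(\left(20 + 11\right)^{2},E{\left(-42 \right)} \right)}}{-1596869} = \frac{525249}{-2026269} + \frac{1600}{-1596869} = 525249 \left(- \frac{1}{2026269}\right) + 1600 \left(- \frac{1}{1596869}\right) = - \frac{58361}{225141} - \frac{1600}{1596869} = - \frac{93555097309}{359520683529}$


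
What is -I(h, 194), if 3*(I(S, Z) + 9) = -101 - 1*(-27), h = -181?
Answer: 101/3 ≈ 33.667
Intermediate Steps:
I(S, Z) = -101/3 (I(S, Z) = -9 + (-101 - 1*(-27))/3 = -9 + (-101 + 27)/3 = -9 + (1/3)*(-74) = -9 - 74/3 = -101/3)
-I(h, 194) = -1*(-101/3) = 101/3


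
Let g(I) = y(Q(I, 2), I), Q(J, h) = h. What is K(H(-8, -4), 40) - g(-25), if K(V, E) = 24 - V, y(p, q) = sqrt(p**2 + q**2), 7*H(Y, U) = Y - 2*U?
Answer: 24 - sqrt(629) ≈ -1.0799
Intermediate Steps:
H(Y, U) = -2*U/7 + Y/7 (H(Y, U) = (Y - 2*U)/7 = -2*U/7 + Y/7)
g(I) = sqrt(4 + I**2) (g(I) = sqrt(2**2 + I**2) = sqrt(4 + I**2))
K(H(-8, -4), 40) - g(-25) = (24 - (-2/7*(-4) + (1/7)*(-8))) - sqrt(4 + (-25)**2) = (24 - (8/7 - 8/7)) - sqrt(4 + 625) = (24 - 1*0) - sqrt(629) = (24 + 0) - sqrt(629) = 24 - sqrt(629)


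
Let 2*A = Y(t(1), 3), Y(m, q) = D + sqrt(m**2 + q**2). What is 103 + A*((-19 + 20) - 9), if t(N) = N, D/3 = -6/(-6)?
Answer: 91 - 4*sqrt(10) ≈ 78.351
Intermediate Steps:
D = 3 (D = 3*(-6/(-6)) = 3*(-6*(-1/6)) = 3*1 = 3)
Y(m, q) = 3 + sqrt(m**2 + q**2)
A = 3/2 + sqrt(10)/2 (A = (3 + sqrt(1**2 + 3**2))/2 = (3 + sqrt(1 + 9))/2 = (3 + sqrt(10))/2 = 3/2 + sqrt(10)/2 ≈ 3.0811)
103 + A*((-19 + 20) - 9) = 103 + (3/2 + sqrt(10)/2)*((-19 + 20) - 9) = 103 + (3/2 + sqrt(10)/2)*(1 - 9) = 103 + (3/2 + sqrt(10)/2)*(-8) = 103 + (-12 - 4*sqrt(10)) = 91 - 4*sqrt(10)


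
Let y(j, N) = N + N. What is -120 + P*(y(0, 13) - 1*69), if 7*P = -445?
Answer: 18295/7 ≈ 2613.6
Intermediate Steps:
y(j, N) = 2*N
P = -445/7 (P = (⅐)*(-445) = -445/7 ≈ -63.571)
-120 + P*(y(0, 13) - 1*69) = -120 - 445*(2*13 - 1*69)/7 = -120 - 445*(26 - 69)/7 = -120 - 445/7*(-43) = -120 + 19135/7 = 18295/7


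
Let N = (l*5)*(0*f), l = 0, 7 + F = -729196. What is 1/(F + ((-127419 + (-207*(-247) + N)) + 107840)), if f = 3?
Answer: -1/697653 ≈ -1.4334e-6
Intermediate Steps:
F = -729203 (F = -7 - 729196 = -729203)
N = 0 (N = (0*5)*(0*3) = 0*0 = 0)
1/(F + ((-127419 + (-207*(-247) + N)) + 107840)) = 1/(-729203 + ((-127419 + (-207*(-247) + 0)) + 107840)) = 1/(-729203 + ((-127419 + (51129 + 0)) + 107840)) = 1/(-729203 + ((-127419 + 51129) + 107840)) = 1/(-729203 + (-76290 + 107840)) = 1/(-729203 + 31550) = 1/(-697653) = -1/697653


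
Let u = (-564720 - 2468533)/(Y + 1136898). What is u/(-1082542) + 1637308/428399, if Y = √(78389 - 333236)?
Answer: 381827548401580628010557/99904498375573305876793 - 3033253*I*√254847/1399225932491532042 ≈ 3.8219 - 1.0944e-9*I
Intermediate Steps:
Y = I*√254847 (Y = √(-254847) = I*√254847 ≈ 504.82*I)
u = -3033253/(1136898 + I*√254847) (u = (-564720 - 2468533)/(I*√254847 + 1136898) = -3033253/(1136898 + I*√254847) ≈ -2.668 + 0.0011847*I)
u/(-1082542) + 1637308/428399 = (-1149499756398/430845772417 + 3033253*I*√254847/1292537317251)/(-1082542) + 1637308/428399 = (-1149499756398/430845772417 + 3033253*I*√254847/1292537317251)*(-1/1082542) + 1637308*(1/428399) = (574749878199/233204322081922007 - 3033253*I*√254847/1399225932491532042) + 1637308/428399 = 381827548401580628010557/99904498375573305876793 - 3033253*I*√254847/1399225932491532042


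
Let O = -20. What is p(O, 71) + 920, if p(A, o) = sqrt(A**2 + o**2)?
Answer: 920 + sqrt(5441) ≈ 993.76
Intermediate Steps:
p(O, 71) + 920 = sqrt((-20)**2 + 71**2) + 920 = sqrt(400 + 5041) + 920 = sqrt(5441) + 920 = 920 + sqrt(5441)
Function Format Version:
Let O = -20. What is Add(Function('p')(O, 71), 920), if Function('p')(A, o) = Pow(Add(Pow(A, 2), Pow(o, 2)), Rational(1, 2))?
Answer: Add(920, Pow(5441, Rational(1, 2))) ≈ 993.76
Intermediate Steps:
Add(Function('p')(O, 71), 920) = Add(Pow(Add(Pow(-20, 2), Pow(71, 2)), Rational(1, 2)), 920) = Add(Pow(Add(400, 5041), Rational(1, 2)), 920) = Add(Pow(5441, Rational(1, 2)), 920) = Add(920, Pow(5441, Rational(1, 2)))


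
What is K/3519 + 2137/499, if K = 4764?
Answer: 3299113/585327 ≈ 5.6364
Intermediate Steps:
K/3519 + 2137/499 = 4764/3519 + 2137/499 = 4764*(1/3519) + 2137*(1/499) = 1588/1173 + 2137/499 = 3299113/585327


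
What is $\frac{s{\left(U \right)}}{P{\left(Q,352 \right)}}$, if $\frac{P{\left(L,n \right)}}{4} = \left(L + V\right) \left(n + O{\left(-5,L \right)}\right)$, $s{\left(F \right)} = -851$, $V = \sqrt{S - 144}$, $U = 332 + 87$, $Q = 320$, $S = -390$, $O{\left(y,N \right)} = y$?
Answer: $- \frac{920}{482677} + \frac{23 i \sqrt{534}}{3861416} \approx -0.001906 + 0.00013764 i$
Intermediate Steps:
$U = 419$
$V = i \sqrt{534}$ ($V = \sqrt{-390 - 144} = \sqrt{-534} = i \sqrt{534} \approx 23.108 i$)
$P{\left(L,n \right)} = 4 \left(-5 + n\right) \left(L + i \sqrt{534}\right)$ ($P{\left(L,n \right)} = 4 \left(L + i \sqrt{534}\right) \left(n - 5\right) = 4 \left(L + i \sqrt{534}\right) \left(-5 + n\right) = 4 \left(-5 + n\right) \left(L + i \sqrt{534}\right)$)
$\frac{s{\left(U \right)}}{P{\left(Q,352 \right)}} = - \frac{851}{\left(-20\right) 320 - 20 i \sqrt{534} + 4 \cdot 320 \cdot 352 + 4 i 352 \sqrt{534}} = - \frac{851}{-6400 - 20 i \sqrt{534} + 450560 + 1408 i \sqrt{534}} = - \frac{851}{444160 + 1388 i \sqrt{534}}$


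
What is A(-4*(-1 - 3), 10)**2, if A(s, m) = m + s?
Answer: 676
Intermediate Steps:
A(-4*(-1 - 3), 10)**2 = (10 - 4*(-1 - 3))**2 = (10 - 4*(-4))**2 = (10 + 16)**2 = 26**2 = 676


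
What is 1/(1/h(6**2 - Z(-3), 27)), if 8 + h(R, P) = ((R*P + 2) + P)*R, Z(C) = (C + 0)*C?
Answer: 20458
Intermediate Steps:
Z(C) = C**2 (Z(C) = C*C = C**2)
h(R, P) = -8 + R*(2 + P + P*R) (h(R, P) = -8 + ((R*P + 2) + P)*R = -8 + ((P*R + 2) + P)*R = -8 + ((2 + P*R) + P)*R = -8 + (2 + P + P*R)*R = -8 + R*(2 + P + P*R))
1/(1/h(6**2 - Z(-3), 27)) = 1/(1/(-8 + 2*(6**2 - 1*(-3)**2) + 27*(6**2 - 1*(-3)**2) + 27*(6**2 - 1*(-3)**2)**2)) = 1/(1/(-8 + 2*(36 - 1*9) + 27*(36 - 1*9) + 27*(36 - 1*9)**2)) = 1/(1/(-8 + 2*(36 - 9) + 27*(36 - 9) + 27*(36 - 9)**2)) = 1/(1/(-8 + 2*27 + 27*27 + 27*27**2)) = 1/(1/(-8 + 54 + 729 + 27*729)) = 1/(1/(-8 + 54 + 729 + 19683)) = 1/(1/20458) = 20458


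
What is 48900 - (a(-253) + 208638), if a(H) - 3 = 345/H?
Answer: -1757136/11 ≈ -1.5974e+5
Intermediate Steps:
a(H) = 3 + 345/H
48900 - (a(-253) + 208638) = 48900 - ((3 + 345/(-253)) + 208638) = 48900 - ((3 + 345*(-1/253)) + 208638) = 48900 - ((3 - 15/11) + 208638) = 48900 - (18/11 + 208638) = 48900 - 1*2295036/11 = 48900 - 2295036/11 = -1757136/11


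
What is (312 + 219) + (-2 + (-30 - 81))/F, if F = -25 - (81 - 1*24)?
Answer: 43655/82 ≈ 532.38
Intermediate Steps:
F = -82 (F = -25 - (81 - 24) = -25 - 1*57 = -25 - 57 = -82)
(312 + 219) + (-2 + (-30 - 81))/F = (312 + 219) + (-2 + (-30 - 81))/(-82) = 531 + (-2 - 111)*(-1/82) = 531 - 113*(-1/82) = 531 + 113/82 = 43655/82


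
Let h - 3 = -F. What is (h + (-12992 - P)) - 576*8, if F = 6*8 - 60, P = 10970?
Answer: -28555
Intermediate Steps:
F = -12 (F = 48 - 60 = -12)
h = 15 (h = 3 - 1*(-12) = 3 + 12 = 15)
(h + (-12992 - P)) - 576*8 = (15 + (-12992 - 1*10970)) - 576*8 = (15 + (-12992 - 10970)) - 4608 = (15 - 23962) - 4608 = -23947 - 4608 = -28555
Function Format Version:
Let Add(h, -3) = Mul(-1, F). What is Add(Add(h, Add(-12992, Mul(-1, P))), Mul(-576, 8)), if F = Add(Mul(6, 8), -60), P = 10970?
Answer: -28555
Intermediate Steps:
F = -12 (F = Add(48, -60) = -12)
h = 15 (h = Add(3, Mul(-1, -12)) = Add(3, 12) = 15)
Add(Add(h, Add(-12992, Mul(-1, P))), Mul(-576, 8)) = Add(Add(15, Add(-12992, Mul(-1, 10970))), Mul(-576, 8)) = Add(Add(15, Add(-12992, -10970)), -4608) = Add(Add(15, -23962), -4608) = Add(-23947, -4608) = -28555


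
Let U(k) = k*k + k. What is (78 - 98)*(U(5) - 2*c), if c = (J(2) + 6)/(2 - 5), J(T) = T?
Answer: -2120/3 ≈ -706.67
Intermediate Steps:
U(k) = k + k² (U(k) = k² + k = k + k²)
c = -8/3 (c = (2 + 6)/(2 - 5) = 8/(-3) = 8*(-⅓) = -8/3 ≈ -2.6667)
(78 - 98)*(U(5) - 2*c) = (78 - 98)*(5*(1 + 5) - 2*(-8/3)) = -20*(5*6 + 16/3) = -20*(30 + 16/3) = -20*106/3 = -2120/3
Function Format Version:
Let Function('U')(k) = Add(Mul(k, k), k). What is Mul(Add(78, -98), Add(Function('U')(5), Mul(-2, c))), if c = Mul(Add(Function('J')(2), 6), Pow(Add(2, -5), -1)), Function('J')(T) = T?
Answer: Rational(-2120, 3) ≈ -706.67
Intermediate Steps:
Function('U')(k) = Add(k, Pow(k, 2)) (Function('U')(k) = Add(Pow(k, 2), k) = Add(k, Pow(k, 2)))
c = Rational(-8, 3) (c = Mul(Add(2, 6), Pow(Add(2, -5), -1)) = Mul(8, Pow(-3, -1)) = Mul(8, Rational(-1, 3)) = Rational(-8, 3) ≈ -2.6667)
Mul(Add(78, -98), Add(Function('U')(5), Mul(-2, c))) = Mul(Add(78, -98), Add(Mul(5, Add(1, 5)), Mul(-2, Rational(-8, 3)))) = Mul(-20, Add(Mul(5, 6), Rational(16, 3))) = Mul(-20, Add(30, Rational(16, 3))) = Mul(-20, Rational(106, 3)) = Rational(-2120, 3)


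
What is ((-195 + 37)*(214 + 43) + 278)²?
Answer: 1626347584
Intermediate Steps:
((-195 + 37)*(214 + 43) + 278)² = (-158*257 + 278)² = (-40606 + 278)² = (-40328)² = 1626347584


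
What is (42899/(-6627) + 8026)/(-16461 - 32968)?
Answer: -53145403/327565983 ≈ -0.16224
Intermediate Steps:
(42899/(-6627) + 8026)/(-16461 - 32968) = (42899*(-1/6627) + 8026)/(-49429) = (-42899/6627 + 8026)*(-1/49429) = (53145403/6627)*(-1/49429) = -53145403/327565983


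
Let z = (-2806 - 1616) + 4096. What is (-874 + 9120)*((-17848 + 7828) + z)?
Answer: -85313116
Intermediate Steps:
z = -326 (z = -4422 + 4096 = -326)
(-874 + 9120)*((-17848 + 7828) + z) = (-874 + 9120)*((-17848 + 7828) - 326) = 8246*(-10020 - 326) = 8246*(-10346) = -85313116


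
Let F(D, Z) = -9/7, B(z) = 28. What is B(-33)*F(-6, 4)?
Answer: -36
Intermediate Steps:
F(D, Z) = -9/7 (F(D, Z) = -9*⅐ = -9/7)
B(-33)*F(-6, 4) = 28*(-9/7) = -36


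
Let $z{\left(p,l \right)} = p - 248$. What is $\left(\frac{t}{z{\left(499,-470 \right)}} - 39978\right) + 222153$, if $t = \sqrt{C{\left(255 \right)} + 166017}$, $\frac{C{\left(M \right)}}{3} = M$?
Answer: $182175 + \frac{19 \sqrt{462}}{251} \approx 1.8218 \cdot 10^{5}$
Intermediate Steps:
$C{\left(M \right)} = 3 M$
$t = 19 \sqrt{462}$ ($t = \sqrt{3 \cdot 255 + 166017} = \sqrt{765 + 166017} = \sqrt{166782} = 19 \sqrt{462} \approx 408.39$)
$z{\left(p,l \right)} = -248 + p$
$\left(\frac{t}{z{\left(499,-470 \right)}} - 39978\right) + 222153 = \left(\frac{19 \sqrt{462}}{-248 + 499} - 39978\right) + 222153 = \left(\frac{19 \sqrt{462}}{251} - 39978\right) + 222153 = \left(-39978 + \frac{19 \sqrt{462}}{251}\right) + 222153 = 182175 + \frac{19 \sqrt{462}}{251}$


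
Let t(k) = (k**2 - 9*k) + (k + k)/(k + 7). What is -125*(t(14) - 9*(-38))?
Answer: -155000/3 ≈ -51667.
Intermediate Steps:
t(k) = k**2 - 9*k + 2*k/(7 + k) (t(k) = (k**2 - 9*k) + (2*k)/(7 + k) = (k**2 - 9*k) + 2*k/(7 + k) = k**2 - 9*k + 2*k/(7 + k))
-125*(t(14) - 9*(-38)) = -125*(14*(-61 + 14**2 - 2*14)/(7 + 14) - 9*(-38)) = -125*(14*(-61 + 196 - 28)/21 + 342) = -125*(14*(1/21)*107 + 342) = -125*(214/3 + 342) = -125*1240/3 = -155000/3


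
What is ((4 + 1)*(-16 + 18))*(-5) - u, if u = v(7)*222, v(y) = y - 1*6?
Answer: -272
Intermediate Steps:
v(y) = -6 + y (v(y) = y - 6 = -6 + y)
u = 222 (u = (-6 + 7)*222 = 1*222 = 222)
((4 + 1)*(-16 + 18))*(-5) - u = ((4 + 1)*(-16 + 18))*(-5) - 1*222 = (5*2)*(-5) - 222 = 10*(-5) - 222 = -50 - 222 = -272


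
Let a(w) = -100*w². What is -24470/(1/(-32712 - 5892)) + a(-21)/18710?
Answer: 1767421211070/1871 ≈ 9.4464e+8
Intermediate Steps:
-24470/(1/(-32712 - 5892)) + a(-21)/18710 = -24470/(1/(-32712 - 5892)) - 100*(-21)²/18710 = -24470/(1/(-38604)) - 100*441*(1/18710) = -24470/(-1/38604) - 44100*1/18710 = -24470*(-38604) - 4410/1871 = 944639880 - 4410/1871 = 1767421211070/1871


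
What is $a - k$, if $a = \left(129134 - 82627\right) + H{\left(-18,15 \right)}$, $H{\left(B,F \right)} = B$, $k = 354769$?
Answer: $-308280$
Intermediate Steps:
$a = 46489$ ($a = \left(129134 - 82627\right) - 18 = 46507 - 18 = 46489$)
$a - k = 46489 - 354769 = -308280$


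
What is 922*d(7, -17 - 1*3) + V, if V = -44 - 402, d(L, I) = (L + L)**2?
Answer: 180266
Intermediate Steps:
d(L, I) = 4*L**2 (d(L, I) = (2*L)**2 = 4*L**2)
V = -446
922*d(7, -17 - 1*3) + V = 922*(4*7**2) - 446 = 922*(4*49) - 446 = 922*196 - 446 = 180712 - 446 = 180266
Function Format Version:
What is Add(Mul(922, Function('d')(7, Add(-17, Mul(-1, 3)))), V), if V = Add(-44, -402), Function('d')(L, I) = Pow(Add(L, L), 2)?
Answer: 180266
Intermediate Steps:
Function('d')(L, I) = Mul(4, Pow(L, 2)) (Function('d')(L, I) = Pow(Mul(2, L), 2) = Mul(4, Pow(L, 2)))
V = -446
Add(Mul(922, Function('d')(7, Add(-17, Mul(-1, 3)))), V) = Add(Mul(922, Mul(4, Pow(7, 2))), -446) = Add(Mul(922, Mul(4, 49)), -446) = Add(Mul(922, 196), -446) = Add(180712, -446) = 180266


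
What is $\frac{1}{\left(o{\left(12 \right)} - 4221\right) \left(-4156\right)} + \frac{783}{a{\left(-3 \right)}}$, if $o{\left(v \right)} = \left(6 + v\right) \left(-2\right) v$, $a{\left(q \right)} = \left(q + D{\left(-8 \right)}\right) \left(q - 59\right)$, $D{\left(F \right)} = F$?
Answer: $\frac{688252333}{599473908} \approx 1.1481$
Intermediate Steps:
$a{\left(q \right)} = \left(-59 + q\right) \left(-8 + q\right)$ ($a{\left(q \right)} = \left(q - 8\right) \left(q - 59\right) = \left(-8 + q\right) \left(-59 + q\right) = \left(-59 + q\right) \left(-8 + q\right)$)
$o{\left(v \right)} = v \left(-12 - 2 v\right)$ ($o{\left(v \right)} = \left(-12 - 2 v\right) v = v \left(-12 - 2 v\right)$)
$\frac{1}{\left(o{\left(12 \right)} - 4221\right) \left(-4156\right)} + \frac{783}{a{\left(-3 \right)}} = \frac{1}{\left(\left(-2\right) 12 \left(6 + 12\right) - 4221\right) \left(-4156\right)} + \frac{783}{472 + \left(-3\right)^{2} - -201} = \frac{1}{\left(-2\right) 12 \cdot 18 - 4221} \left(- \frac{1}{4156}\right) + \frac{783}{472 + 9 + 201} = \frac{1}{-432 - 4221} \left(- \frac{1}{4156}\right) + \frac{783}{682} = \frac{1}{-4653} \left(- \frac{1}{4156}\right) + 783 \cdot \frac{1}{682} = \left(- \frac{1}{4653}\right) \left(- \frac{1}{4156}\right) + \frac{783}{682} = \frac{1}{19337868} + \frac{783}{682} = \frac{688252333}{599473908}$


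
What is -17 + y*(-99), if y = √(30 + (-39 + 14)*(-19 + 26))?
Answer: -17 - 99*I*√145 ≈ -17.0 - 1192.1*I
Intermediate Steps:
y = I*√145 (y = √(30 - 25*7) = √(30 - 175) = √(-145) = I*√145 ≈ 12.042*I)
-17 + y*(-99) = -17 + (I*√145)*(-99) = -17 - 99*I*√145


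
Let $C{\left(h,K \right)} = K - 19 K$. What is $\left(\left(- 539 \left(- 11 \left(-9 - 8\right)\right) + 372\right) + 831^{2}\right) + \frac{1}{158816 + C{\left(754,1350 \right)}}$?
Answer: $\frac{79383272241}{134516} \approx 5.9014 \cdot 10^{5}$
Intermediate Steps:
$C{\left(h,K \right)} = - 18 K$
$\left(\left(- 539 \left(- 11 \left(-9 - 8\right)\right) + 372\right) + 831^{2}\right) + \frac{1}{158816 + C{\left(754,1350 \right)}} = \left(\left(- 539 \left(- 11 \left(-9 - 8\right)\right) + 372\right) + 831^{2}\right) + \frac{1}{158816 - 24300} = \left(\left(- 539 \left(\left(-11\right) \left(-17\right)\right) + 372\right) + 690561\right) + \frac{1}{158816 - 24300} = \left(\left(\left(-539\right) 187 + 372\right) + 690561\right) + \frac{1}{134516} = \left(\left(-100793 + 372\right) + 690561\right) + \frac{1}{134516} = \left(-100421 + 690561\right) + \frac{1}{134516} = 590140 + \frac{1}{134516} = \frac{79383272241}{134516}$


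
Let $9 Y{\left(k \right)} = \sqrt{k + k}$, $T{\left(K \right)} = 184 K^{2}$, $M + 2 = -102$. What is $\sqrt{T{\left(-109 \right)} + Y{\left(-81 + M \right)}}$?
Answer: $\frac{\sqrt{19674936 + i \sqrt{370}}}{3} \approx 1478.5 + 0.00072276 i$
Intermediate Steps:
$M = -104$ ($M = -2 - 102 = -104$)
$Y{\left(k \right)} = \frac{\sqrt{2} \sqrt{k}}{9}$ ($Y{\left(k \right)} = \frac{\sqrt{k + k}}{9} = \frac{\sqrt{2 k}}{9} = \frac{\sqrt{2} \sqrt{k}}{9}$)
$\sqrt{T{\left(-109 \right)} + Y{\left(-81 + M \right)}} = \sqrt{184 \left(-109\right)^{2} + \frac{\sqrt{2} \sqrt{-81 - 104}}{9}} = \sqrt{184 \cdot 11881 + \frac{\sqrt{2} \sqrt{-185}}{9}} = \sqrt{2186104 + \frac{\sqrt{2} i \sqrt{185}}{9}} = \sqrt{2186104 + \frac{i \sqrt{370}}{9}}$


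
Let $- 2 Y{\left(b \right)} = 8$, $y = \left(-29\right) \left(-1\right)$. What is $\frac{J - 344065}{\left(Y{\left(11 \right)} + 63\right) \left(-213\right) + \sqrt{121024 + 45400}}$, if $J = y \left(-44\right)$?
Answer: $\frac{61125357}{2222015} + \frac{690682 \sqrt{41606}}{157763065} \approx 28.402$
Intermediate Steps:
$y = 29$
$Y{\left(b \right)} = -4$ ($Y{\left(b \right)} = \left(- \frac{1}{2}\right) 8 = -4$)
$J = -1276$ ($J = 29 \left(-44\right) = -1276$)
$\frac{J - 344065}{\left(Y{\left(11 \right)} + 63\right) \left(-213\right) + \sqrt{121024 + 45400}} = \frac{-1276 - 344065}{\left(-4 + 63\right) \left(-213\right) + \sqrt{121024 + 45400}} = \frac{-1276 - 344065}{59 \left(-213\right) + \sqrt{166424}} = - \frac{345341}{-12567 + 2 \sqrt{41606}}$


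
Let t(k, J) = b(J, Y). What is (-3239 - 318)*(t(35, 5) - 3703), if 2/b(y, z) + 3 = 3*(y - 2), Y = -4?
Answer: 39511156/3 ≈ 1.3170e+7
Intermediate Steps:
b(y, z) = 2/(-9 + 3*y) (b(y, z) = 2/(-3 + 3*(y - 2)) = 2/(-3 + 3*(-2 + y)) = 2/(-3 + (-6 + 3*y)) = 2/(-9 + 3*y))
t(k, J) = 2/(3*(-3 + J))
(-3239 - 318)*(t(35, 5) - 3703) = (-3239 - 318)*(2/(3*(-3 + 5)) - 3703) = -3557*((⅔)/2 - 3703) = -3557*((⅔)*(½) - 3703) = -3557*(⅓ - 3703) = -3557*(-11108/3) = 39511156/3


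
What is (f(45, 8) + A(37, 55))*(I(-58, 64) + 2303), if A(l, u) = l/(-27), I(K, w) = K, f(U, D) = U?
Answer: 2644610/27 ≈ 97949.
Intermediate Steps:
A(l, u) = -l/27 (A(l, u) = l*(-1/27) = -l/27)
(f(45, 8) + A(37, 55))*(I(-58, 64) + 2303) = (45 - 1/27*37)*(-58 + 2303) = (45 - 37/27)*2245 = (1178/27)*2245 = 2644610/27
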